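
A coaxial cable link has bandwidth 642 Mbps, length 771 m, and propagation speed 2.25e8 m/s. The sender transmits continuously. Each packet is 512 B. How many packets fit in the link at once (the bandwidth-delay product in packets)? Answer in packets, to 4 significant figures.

Propagation delay = 771 / 225000000 = 3.42667e-06 s.
BDP = R × t_prop = 642000000 × 3.42667e-06 = 2199.92 bits.
In packets of 4096 bits: 0.5371 packets.

0.5371 packets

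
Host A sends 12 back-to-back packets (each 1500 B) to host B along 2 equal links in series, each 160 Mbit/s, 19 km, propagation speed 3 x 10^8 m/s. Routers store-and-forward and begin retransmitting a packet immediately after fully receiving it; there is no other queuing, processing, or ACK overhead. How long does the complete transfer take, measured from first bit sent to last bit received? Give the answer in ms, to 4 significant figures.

Per-hop transmission t_tx = L/R = 12000/160000000 = 0.075 ms.
Per-hop propagation t_prop = 19000/300000000 = 0.0633333 ms.
Pipeline fill: first packet needs 2·t_tx to clear all hops; remaining 11 packets each add one t_tx.
Total = (2+12-1)·t_tx + 2·t_prop = 13·0.075 + 2·0.0633333 = 1.102 ms.

1.102 ms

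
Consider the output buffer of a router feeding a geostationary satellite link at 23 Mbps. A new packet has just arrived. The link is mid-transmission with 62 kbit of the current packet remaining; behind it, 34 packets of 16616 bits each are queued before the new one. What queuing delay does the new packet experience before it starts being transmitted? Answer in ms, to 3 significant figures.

27.3 ms

Each queued packet: L/R = 16616/23000000 = 0.722435 ms.
34 queued → 24.5628 ms.
Plus remaining 62000 bits of current packet: 2.69565 ms.
Queuing delay = 27.3 ms.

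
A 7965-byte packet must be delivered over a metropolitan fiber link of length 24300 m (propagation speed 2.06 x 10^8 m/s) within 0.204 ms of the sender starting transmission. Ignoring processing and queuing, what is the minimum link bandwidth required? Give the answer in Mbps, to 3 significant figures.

L = 63720 bits.
Propagation delay = 24300 / 206000000 = 0.117961 ms.
Transmission budget = 0.204 − 0.117961 = 0.0860388 ms.
R ≥ L / t_tx = 63720 bits / 8.60388e-05 s = 741 Mbps.

741 Mbps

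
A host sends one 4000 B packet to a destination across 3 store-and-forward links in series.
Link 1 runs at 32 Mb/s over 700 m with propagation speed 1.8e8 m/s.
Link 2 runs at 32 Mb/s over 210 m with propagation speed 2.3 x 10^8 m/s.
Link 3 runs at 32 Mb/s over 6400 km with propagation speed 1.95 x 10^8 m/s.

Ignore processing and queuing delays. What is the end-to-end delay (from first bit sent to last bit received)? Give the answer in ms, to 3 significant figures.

L = 4000 × 8 = 32000 bits.
Transmission delay per hop = L/R = 32000/32000000 = 1 ms; 3 hops → 3 ms.
Propagation delays (d/s per hop): 0.00388889, 0.000913043, 32.8205 ms; sum = 32.8253 ms.
End-to-end = 35.8 ms.

35.8 ms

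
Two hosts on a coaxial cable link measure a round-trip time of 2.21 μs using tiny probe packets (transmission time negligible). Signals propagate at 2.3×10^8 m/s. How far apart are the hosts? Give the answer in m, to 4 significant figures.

One-way propagation = RTT/2 = 1.105 μs.
d = s × t = 2.3e+08 × 1.105e-06 = 254.2 m.

254.2 m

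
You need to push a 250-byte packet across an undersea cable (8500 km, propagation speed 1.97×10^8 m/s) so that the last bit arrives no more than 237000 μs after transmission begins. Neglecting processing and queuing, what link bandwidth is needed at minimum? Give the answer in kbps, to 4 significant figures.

10.32 kbps

L = 2000 bits.
Propagation delay = 8500000 / 197000000 = 43147.2 μs.
Transmission budget = 237000 − 43147.2 = 193853 μs.
R ≥ L / t_tx = 2000 bits / 0.193853 s = 10.32 kbps.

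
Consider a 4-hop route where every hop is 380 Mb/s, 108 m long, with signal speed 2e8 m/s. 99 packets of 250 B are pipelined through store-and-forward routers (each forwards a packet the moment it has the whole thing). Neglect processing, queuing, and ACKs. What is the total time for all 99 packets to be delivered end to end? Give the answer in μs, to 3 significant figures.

Per-hop transmission t_tx = L/R = 2000/380000000 = 5.26316 μs.
Per-hop propagation t_prop = 108/200000000 = 0.54 μs.
Pipeline fill: first packet needs 4·t_tx to clear all hops; remaining 98 packets each add one t_tx.
Total = (4+99-1)·t_tx + 4·t_prop = 102·5.26316 + 4·0.54 = 539 μs.

539 μs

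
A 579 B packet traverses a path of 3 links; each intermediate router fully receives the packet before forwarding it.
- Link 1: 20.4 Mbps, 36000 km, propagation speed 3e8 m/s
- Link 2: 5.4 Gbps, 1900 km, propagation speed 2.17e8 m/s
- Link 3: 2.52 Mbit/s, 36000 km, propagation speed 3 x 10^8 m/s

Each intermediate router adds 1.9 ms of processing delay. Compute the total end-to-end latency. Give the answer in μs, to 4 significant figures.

L = 579 × 8 = 4632 bits.
Transmission delays (L/R per hop): 227.059, 0.857778, 1838.1 μs; sum = 2066.01 μs.
Propagation delays (d/s per hop): 120000, 8755.76, 120000 μs; sum = 248756 μs.
Processing at 2 router(s): 2 × 1.9 ms = 3800 μs.
End-to-end = 254600 μs.

254600 μs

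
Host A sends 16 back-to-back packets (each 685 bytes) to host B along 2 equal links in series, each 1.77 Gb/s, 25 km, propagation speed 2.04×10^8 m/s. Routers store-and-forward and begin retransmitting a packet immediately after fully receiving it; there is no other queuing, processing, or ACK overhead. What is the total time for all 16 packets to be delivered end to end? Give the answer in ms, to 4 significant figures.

Per-hop transmission t_tx = L/R = 5480/1770000000 = 0.00309605 ms.
Per-hop propagation t_prop = 25000/204000000 = 0.122549 ms.
Pipeline fill: first packet needs 2·t_tx to clear all hops; remaining 15 packets each add one t_tx.
Total = (2+16-1)·t_tx + 2·t_prop = 17·0.00309605 + 2·0.122549 = 0.2977 ms.

0.2977 ms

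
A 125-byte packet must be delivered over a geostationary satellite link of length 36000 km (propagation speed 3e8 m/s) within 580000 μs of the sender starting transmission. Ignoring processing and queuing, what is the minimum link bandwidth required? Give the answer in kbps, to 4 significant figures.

L = 1000 bits.
Propagation delay = 36000000 / 300000000 = 120000 μs.
Transmission budget = 580000 − 120000 = 460000 μs.
R ≥ L / t_tx = 1000 bits / 0.46 s = 2.174 kbps.

2.174 kbps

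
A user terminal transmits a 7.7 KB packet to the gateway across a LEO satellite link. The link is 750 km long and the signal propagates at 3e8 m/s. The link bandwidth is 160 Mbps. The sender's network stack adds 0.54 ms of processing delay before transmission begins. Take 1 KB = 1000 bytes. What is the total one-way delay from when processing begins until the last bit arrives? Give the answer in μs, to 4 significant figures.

L = 61600 bits.
Transmission delay = L/R = 61600 / 160000000 = 385 μs.
Propagation delay = d/s = 750000 m / 300000000 m/s = 2500 μs.
Plus processing delay 0.54 ms = 540 μs.
Total = 3425 μs.

3425 μs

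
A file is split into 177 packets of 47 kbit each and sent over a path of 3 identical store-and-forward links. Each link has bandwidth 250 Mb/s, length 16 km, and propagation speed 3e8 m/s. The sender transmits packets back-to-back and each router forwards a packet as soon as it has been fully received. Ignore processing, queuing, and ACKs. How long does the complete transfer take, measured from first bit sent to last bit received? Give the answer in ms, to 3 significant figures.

33.8 ms

Per-hop transmission t_tx = L/R = 47000/250000000 = 0.188 ms.
Per-hop propagation t_prop = 16000/300000000 = 0.0533333 ms.
Pipeline fill: first packet needs 3·t_tx to clear all hops; remaining 176 packets each add one t_tx.
Total = (3+177-1)·t_tx + 3·t_prop = 179·0.188 + 3·0.0533333 = 33.8 ms.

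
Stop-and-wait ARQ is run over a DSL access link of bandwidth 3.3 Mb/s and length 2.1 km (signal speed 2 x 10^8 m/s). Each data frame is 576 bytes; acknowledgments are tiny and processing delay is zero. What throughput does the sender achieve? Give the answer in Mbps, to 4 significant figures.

t_tx = L/R = 4608/3300000 = 0.00139636 s.
t_prop = 2100/200000000 = 1.05e-05 s; RTT = 2.1e-05 s.
Cycle = t_tx + RTT = 0.00141736 s.
Throughput = L / cycle = 4608 / 0.00141736 = 3.251 Mbps.

3.251 Mbps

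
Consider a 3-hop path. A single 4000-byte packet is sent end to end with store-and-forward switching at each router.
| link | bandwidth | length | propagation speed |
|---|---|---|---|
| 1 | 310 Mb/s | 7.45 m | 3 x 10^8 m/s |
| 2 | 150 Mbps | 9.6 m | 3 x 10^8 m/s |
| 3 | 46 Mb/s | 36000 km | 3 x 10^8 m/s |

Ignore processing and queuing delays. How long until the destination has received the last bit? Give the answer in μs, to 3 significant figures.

L = 4000 × 8 = 32000 bits.
Transmission delays (L/R per hop): 103.226, 213.333, 695.652 μs; sum = 1012.21 μs.
Propagation delays (d/s per hop): 0.0248333, 0.032, 120000 μs; sum = 120000 μs.
End-to-end = 121000 μs.

121000 μs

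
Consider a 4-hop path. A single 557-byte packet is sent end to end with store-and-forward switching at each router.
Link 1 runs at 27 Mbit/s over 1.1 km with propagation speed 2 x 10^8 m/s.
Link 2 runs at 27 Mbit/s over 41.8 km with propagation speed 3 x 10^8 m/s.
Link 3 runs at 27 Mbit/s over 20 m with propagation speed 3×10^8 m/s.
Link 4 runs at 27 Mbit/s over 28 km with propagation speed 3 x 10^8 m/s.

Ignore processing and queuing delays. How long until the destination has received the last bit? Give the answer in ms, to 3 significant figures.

L = 557 × 8 = 4456 bits.
Transmission delay per hop = L/R = 4456/27000000 = 0.165037 ms; 4 hops → 0.660148 ms.
Propagation delays (d/s per hop): 0.0055, 0.139333, 6.66667e-05, 0.0933333 ms; sum = 0.238233 ms.
End-to-end = 0.898 ms.

0.898 ms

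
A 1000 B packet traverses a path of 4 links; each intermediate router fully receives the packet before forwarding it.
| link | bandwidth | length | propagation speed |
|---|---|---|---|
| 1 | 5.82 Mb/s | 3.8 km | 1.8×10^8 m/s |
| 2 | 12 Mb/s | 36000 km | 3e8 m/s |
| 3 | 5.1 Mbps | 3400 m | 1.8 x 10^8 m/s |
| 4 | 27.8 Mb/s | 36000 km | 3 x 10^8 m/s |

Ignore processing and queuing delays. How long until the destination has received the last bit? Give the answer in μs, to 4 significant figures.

243900 μs

L = 1000 × 8 = 8000 bits.
Transmission delays (L/R per hop): 1374.57, 666.667, 1568.63, 287.77 μs; sum = 3897.63 μs.
Propagation delays (d/s per hop): 21.1111, 120000, 18.8889, 120000 μs; sum = 240040 μs.
End-to-end = 243900 μs.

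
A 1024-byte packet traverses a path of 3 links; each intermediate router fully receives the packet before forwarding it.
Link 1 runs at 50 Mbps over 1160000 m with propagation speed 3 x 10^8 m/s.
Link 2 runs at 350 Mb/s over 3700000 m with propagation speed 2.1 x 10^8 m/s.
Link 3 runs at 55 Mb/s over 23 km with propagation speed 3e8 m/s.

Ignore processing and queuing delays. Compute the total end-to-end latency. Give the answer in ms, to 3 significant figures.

L = 1024 × 8 = 8192 bits.
Transmission delays (L/R per hop): 0.16384, 0.0234057, 0.148945 ms; sum = 0.336191 ms.
Propagation delays (d/s per hop): 3.86667, 17.619, 0.0766667 ms; sum = 21.5624 ms.
End-to-end = 21.9 ms.

21.9 ms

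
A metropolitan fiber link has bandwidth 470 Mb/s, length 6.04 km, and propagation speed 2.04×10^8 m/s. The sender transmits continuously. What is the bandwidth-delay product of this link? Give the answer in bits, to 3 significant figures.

Propagation delay = 6040 / 204000000 = 2.96078e-05 s.
BDP = R × t_prop = 470000000 × 2.96078e-05 = 13915.7 bits.

13900 bits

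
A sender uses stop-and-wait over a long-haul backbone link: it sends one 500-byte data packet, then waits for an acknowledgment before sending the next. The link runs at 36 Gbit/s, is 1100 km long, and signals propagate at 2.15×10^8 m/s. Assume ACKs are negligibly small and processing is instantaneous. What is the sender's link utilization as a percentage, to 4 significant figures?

t_tx = L/R = 4000/36000000000 = 1.11111e-07 s.
t_prop = 1100000/215000000 = 0.00511628 s; RTT = 0.0102326 s.
Cycle = t_tx + RTT = 0.0102327 s.
Utilization = t_tx / cycle = 1.11111e-07/0.0102327 = 0.001086 %.

0.001086 %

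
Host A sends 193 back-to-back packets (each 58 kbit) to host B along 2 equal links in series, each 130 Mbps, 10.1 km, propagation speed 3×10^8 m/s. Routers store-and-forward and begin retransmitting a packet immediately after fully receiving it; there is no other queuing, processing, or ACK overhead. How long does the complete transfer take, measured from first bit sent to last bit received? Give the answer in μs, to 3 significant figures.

86600 μs

Per-hop transmission t_tx = L/R = 58000/130000000 = 446.154 μs.
Per-hop propagation t_prop = 10100/300000000 = 33.6667 μs.
Pipeline fill: first packet needs 2·t_tx to clear all hops; remaining 192 packets each add one t_tx.
Total = (2+193-1)·t_tx + 2·t_prop = 194·446.154 + 2·33.6667 = 86600 μs.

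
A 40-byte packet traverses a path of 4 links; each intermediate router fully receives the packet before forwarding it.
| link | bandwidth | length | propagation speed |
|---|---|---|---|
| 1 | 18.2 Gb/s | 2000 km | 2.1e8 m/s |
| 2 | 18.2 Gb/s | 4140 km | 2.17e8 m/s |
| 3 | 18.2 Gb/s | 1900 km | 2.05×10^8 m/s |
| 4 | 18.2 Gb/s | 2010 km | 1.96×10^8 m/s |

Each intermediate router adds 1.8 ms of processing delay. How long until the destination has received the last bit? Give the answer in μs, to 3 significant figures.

53500 μs

L = 40 × 8 = 320 bits.
Transmission delay per hop = L/R = 320/18200000000 = 0.0175824 μs; 4 hops → 0.0703297 μs.
Propagation delays (d/s per hop): 9523.81, 19078.3, 9268.29, 10255.1 μs; sum = 48125.5 μs.
Processing at 3 router(s): 3 × 1.8 ms = 5400 μs.
End-to-end = 53500 μs.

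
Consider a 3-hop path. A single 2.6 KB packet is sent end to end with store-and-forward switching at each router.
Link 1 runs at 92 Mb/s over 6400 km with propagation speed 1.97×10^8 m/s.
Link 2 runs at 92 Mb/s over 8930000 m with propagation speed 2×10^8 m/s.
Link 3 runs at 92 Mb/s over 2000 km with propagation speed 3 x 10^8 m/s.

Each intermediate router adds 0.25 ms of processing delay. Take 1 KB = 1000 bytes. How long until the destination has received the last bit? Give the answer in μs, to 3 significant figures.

85000 μs

L = 20800 bits.
Transmission delay per hop = L/R = 20800/92000000 = 226.087 μs; 3 hops → 678.261 μs.
Propagation delays (d/s per hop): 32487.3, 44650, 6666.67 μs; sum = 83804 μs.
Processing at 2 router(s): 2 × 0.25 ms = 500 μs.
End-to-end = 85000 μs.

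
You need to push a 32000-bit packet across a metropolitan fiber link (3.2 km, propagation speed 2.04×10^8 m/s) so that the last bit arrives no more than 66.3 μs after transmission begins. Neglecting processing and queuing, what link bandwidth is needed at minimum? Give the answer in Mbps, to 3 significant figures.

632 Mbps

Propagation delay = 3200 / 204000000 = 15.6863 μs.
Transmission budget = 66.3 − 15.6863 = 50.6137 μs.
R ≥ L / t_tx = 32000 bits / 5.06137e-05 s = 632 Mbps.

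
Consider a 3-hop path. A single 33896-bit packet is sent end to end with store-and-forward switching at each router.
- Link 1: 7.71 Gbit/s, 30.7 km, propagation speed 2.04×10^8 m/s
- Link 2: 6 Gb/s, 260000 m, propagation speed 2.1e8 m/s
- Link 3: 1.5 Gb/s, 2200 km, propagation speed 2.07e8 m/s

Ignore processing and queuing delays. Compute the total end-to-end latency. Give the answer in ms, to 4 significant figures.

12.05 ms

Transmission delays (L/R per hop): 0.00439637, 0.00564933, 0.0225973 ms; sum = 0.032643 ms.
Propagation delays (d/s per hop): 0.15049, 1.2381, 10.628 ms; sum = 12.0166 ms.
End-to-end = 12.05 ms.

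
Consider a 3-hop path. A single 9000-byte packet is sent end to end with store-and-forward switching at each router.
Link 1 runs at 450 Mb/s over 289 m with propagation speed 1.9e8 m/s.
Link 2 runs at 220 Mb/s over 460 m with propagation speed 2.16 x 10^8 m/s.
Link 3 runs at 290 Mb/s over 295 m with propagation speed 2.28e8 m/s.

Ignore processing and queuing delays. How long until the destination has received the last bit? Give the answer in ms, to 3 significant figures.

0.740 ms

L = 9000 × 8 = 72000 bits.
Transmission delays (L/R per hop): 0.16, 0.327273, 0.248276 ms; sum = 0.735549 ms.
Propagation delays (d/s per hop): 0.00152105, 0.00212963, 0.00129386 ms; sum = 0.00494454 ms.
End-to-end = 0.740 ms.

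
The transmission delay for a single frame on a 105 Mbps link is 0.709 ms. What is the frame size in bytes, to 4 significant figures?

L = R × t_tx = 105000000 b/s × 0.000709 s = 74445 bits.
In bytes: 74445 / 8 = 9306 bytes.

9306 bytes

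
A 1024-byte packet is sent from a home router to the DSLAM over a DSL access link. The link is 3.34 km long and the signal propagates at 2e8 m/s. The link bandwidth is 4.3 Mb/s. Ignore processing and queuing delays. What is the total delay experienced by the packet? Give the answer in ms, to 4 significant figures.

1.922 ms

L = 1024 × 8 = 8192 bits.
Transmission delay = L/R = 8192 / 4300000 = 1.90512 ms.
Propagation delay = d/s = 3340 m / 200000000 m/s = 0.0167 ms.
Total = 1.922 ms.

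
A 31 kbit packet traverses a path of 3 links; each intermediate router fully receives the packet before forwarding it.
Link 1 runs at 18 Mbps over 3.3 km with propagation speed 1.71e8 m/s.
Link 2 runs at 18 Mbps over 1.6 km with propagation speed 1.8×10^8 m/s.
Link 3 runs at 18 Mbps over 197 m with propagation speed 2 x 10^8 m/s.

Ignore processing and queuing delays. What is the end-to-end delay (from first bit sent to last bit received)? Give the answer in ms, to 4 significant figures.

L = 31000 bits.
Transmission delay per hop = L/R = 31000/18000000 = 1.72222 ms; 3 hops → 5.16667 ms.
Propagation delays (d/s per hop): 0.0192982, 0.00888889, 0.000985 ms; sum = 0.0291721 ms.
End-to-end = 5.196 ms.

5.196 ms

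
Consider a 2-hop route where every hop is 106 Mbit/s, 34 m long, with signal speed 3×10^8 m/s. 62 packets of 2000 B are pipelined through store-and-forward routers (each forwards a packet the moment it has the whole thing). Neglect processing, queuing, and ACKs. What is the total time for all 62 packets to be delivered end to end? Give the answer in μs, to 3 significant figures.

9510 μs

Per-hop transmission t_tx = L/R = 16000/106000000 = 150.943 μs.
Per-hop propagation t_prop = 34/300000000 = 0.113333 μs.
Pipeline fill: first packet needs 2·t_tx to clear all hops; remaining 61 packets each add one t_tx.
Total = (2+62-1)·t_tx + 2·t_prop = 63·150.943 + 2·0.113333 = 9510 μs.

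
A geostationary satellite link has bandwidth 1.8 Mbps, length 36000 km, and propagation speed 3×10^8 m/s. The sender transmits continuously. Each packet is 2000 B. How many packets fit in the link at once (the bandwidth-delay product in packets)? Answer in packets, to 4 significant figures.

Propagation delay = 36000000 / 300000000 = 0.12 s.
BDP = R × t_prop = 1800000 × 0.12 = 216000 bits.
In packets of 16000 bits: 13.50 packets.

13.50 packets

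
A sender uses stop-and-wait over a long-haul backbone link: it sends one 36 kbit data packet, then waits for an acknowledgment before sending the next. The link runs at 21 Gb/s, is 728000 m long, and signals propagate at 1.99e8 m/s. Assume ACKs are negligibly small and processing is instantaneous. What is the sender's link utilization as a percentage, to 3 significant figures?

t_tx = L/R = 36000/21000000000 = 1.71429e-06 s.
t_prop = 728000/199000000 = 0.00365829 s; RTT = 0.00731658 s.
Cycle = t_tx + RTT = 0.0073183 s.
Utilization = t_tx / cycle = 1.71429e-06/0.0073183 = 0.0234 %.

0.0234 %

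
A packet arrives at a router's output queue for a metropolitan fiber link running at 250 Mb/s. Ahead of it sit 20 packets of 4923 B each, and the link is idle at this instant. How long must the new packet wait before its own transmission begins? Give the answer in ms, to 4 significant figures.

3.151 ms

Each queued packet: L/R = 39384/250000000 = 0.157536 ms.
20 queued → 3.15072 ms.
Queuing delay = 3.151 ms.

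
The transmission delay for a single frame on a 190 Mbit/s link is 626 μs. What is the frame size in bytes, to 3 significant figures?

14900 bytes

L = R × t_tx = 190000000 b/s × 0.000626 s = 118940 bits.
In bytes: 118940 / 8 = 14900 bytes.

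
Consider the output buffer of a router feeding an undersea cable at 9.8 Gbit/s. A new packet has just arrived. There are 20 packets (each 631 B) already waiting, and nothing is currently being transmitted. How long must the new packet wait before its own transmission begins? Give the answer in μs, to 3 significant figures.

10.3 μs

Each queued packet: L/R = 5048/9800000000 = 0.515102 μs.
20 queued → 10.302 μs.
Queuing delay = 10.3 μs.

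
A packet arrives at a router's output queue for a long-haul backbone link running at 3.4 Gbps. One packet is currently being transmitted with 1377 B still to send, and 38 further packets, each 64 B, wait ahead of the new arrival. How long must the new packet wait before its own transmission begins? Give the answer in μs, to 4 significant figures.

8.962 μs

Each queued packet: L/R = 512/3400000000 = 0.150588 μs.
38 queued → 5.72235 μs.
Plus remaining 11016 bits of current packet: 3.24 μs.
Queuing delay = 8.962 μs.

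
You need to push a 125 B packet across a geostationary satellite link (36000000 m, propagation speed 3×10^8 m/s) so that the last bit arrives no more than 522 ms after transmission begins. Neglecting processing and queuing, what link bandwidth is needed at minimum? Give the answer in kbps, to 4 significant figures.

L = 1000 bits.
Propagation delay = 36000000 / 300000000 = 120 ms.
Transmission budget = 522 − 120 = 402 ms.
R ≥ L / t_tx = 1000 bits / 0.402 s = 2.488 kbps.

2.488 kbps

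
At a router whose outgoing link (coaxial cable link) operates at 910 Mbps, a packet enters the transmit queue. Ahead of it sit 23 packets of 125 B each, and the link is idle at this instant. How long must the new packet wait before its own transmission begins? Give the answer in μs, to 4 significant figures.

25.27 μs

Each queued packet: L/R = 1000/910000000 = 1.0989 μs.
23 queued → 25.2747 μs.
Queuing delay = 25.27 μs.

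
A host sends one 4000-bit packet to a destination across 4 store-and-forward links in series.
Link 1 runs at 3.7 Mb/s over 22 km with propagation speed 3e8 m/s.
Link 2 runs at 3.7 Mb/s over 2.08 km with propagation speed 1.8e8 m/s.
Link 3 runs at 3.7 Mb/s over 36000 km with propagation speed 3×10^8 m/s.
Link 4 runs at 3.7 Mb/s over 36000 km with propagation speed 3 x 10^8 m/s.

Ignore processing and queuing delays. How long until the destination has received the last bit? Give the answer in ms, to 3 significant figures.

Transmission delay per hop = L/R = 4000/3700000 = 1.08108 ms; 4 hops → 4.32432 ms.
Propagation delays (d/s per hop): 0.0733333, 0.0115556, 120, 120 ms; sum = 240.085 ms.
End-to-end = 244 ms.

244 ms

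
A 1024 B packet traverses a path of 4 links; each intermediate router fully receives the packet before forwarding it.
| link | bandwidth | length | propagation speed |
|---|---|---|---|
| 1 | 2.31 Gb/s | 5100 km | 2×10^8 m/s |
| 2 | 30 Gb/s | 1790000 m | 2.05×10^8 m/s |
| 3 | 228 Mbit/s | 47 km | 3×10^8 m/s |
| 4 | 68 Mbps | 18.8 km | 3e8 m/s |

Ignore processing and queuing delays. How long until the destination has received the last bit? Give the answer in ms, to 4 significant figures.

34.61 ms

L = 1024 × 8 = 8192 bits.
Transmission delays (L/R per hop): 0.00354632, 0.000273067, 0.0359298, 0.120471 ms; sum = 0.16022 ms.
Propagation delays (d/s per hop): 25.5, 8.73171, 0.156667, 0.0626667 ms; sum = 34.451 ms.
End-to-end = 34.61 ms.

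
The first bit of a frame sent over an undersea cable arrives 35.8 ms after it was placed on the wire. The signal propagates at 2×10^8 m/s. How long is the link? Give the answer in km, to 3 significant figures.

7160 km

d = s × t_prop = 200000000 × 0.0358 = 7160 km.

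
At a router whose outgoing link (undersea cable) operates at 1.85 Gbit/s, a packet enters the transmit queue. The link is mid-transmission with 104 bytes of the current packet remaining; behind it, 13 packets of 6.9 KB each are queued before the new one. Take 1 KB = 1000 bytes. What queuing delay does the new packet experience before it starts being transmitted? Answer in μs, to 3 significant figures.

Each queued packet: L/R = 55200/1850000000 = 29.8378 μs.
13 queued → 387.892 μs.
Plus remaining 832 bits of current packet: 0.44973 μs.
Queuing delay = 388 μs.

388 μs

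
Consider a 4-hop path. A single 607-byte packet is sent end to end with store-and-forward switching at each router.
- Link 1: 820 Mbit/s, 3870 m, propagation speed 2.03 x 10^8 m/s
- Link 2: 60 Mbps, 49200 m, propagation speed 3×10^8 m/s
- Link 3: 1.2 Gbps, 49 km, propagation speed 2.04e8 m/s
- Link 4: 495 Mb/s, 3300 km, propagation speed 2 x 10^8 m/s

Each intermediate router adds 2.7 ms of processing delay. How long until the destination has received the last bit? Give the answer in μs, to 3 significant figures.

25100 μs

L = 607 × 8 = 4856 bits.
Transmission delays (L/R per hop): 5.92195, 80.9333, 4.04667, 9.8101 μs; sum = 100.712 μs.
Propagation delays (d/s per hop): 19.064, 164, 240.196, 16500 μs; sum = 16923.3 μs.
Processing at 3 router(s): 3 × 2.7 ms = 8100 μs.
End-to-end = 25100 μs.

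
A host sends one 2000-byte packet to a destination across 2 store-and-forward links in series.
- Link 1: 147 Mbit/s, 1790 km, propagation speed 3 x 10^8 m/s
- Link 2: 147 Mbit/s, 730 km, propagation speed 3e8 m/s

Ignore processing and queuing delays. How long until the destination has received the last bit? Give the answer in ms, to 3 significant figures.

8.62 ms

L = 2000 × 8 = 16000 bits.
Transmission delay per hop = L/R = 16000/147000000 = 0.108844 ms; 2 hops → 0.217687 ms.
Propagation delays (d/s per hop): 5.96667, 2.43333 ms; sum = 8.4 ms.
End-to-end = 8.62 ms.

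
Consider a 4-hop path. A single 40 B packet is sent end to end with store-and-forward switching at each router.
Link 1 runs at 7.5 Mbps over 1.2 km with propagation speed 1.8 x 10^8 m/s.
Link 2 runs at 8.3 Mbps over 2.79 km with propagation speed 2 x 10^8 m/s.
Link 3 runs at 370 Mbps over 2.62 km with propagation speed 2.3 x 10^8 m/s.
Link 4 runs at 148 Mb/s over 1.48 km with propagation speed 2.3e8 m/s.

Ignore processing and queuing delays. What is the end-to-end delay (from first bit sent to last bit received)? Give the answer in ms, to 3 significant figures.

L = 40 × 8 = 320 bits.
Transmission delays (L/R per hop): 0.0426667, 0.0385542, 0.000864865, 0.00216216 ms; sum = 0.0842479 ms.
Propagation delays (d/s per hop): 0.00666667, 0.01395, 0.0113913, 0.00643478 ms; sum = 0.0384428 ms.
End-to-end = 0.123 ms.

0.123 ms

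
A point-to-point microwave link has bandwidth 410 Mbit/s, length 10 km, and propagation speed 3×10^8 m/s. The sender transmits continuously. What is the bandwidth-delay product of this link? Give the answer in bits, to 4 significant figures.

Propagation delay = 10000 / 300000000 = 3.33333e-05 s.
BDP = R × t_prop = 410000000 × 3.33333e-05 = 13666.7 bits.

13670 bits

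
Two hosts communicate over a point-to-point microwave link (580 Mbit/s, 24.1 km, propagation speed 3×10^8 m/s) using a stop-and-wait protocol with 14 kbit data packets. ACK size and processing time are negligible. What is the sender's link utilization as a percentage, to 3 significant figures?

t_tx = L/R = 14000/580000000 = 2.41379e-05 s.
t_prop = 24100/300000000 = 8.03333e-05 s; RTT = 0.000160667 s.
Cycle = t_tx + RTT = 0.000184805 s.
Utilization = t_tx / cycle = 2.41379e-05/0.000184805 = 13.1 %.

13.1 %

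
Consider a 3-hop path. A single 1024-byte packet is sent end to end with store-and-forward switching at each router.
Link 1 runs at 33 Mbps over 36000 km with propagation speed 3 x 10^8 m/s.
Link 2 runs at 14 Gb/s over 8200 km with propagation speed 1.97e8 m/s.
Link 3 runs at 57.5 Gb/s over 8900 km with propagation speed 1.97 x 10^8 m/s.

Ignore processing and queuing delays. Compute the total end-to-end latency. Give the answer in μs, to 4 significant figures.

207100 μs

L = 1024 × 8 = 8192 bits.
Transmission delays (L/R per hop): 248.242, 0.585143, 0.14247 μs; sum = 248.97 μs.
Propagation delays (d/s per hop): 120000, 41624.4, 45177.7 μs; sum = 206802 μs.
End-to-end = 207100 μs.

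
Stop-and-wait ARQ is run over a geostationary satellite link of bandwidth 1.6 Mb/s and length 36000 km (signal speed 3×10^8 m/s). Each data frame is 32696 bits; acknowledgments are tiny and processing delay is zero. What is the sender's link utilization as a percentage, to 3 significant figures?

7.85 %

t_tx = L/R = 32696/1600000 = 0.020435 s.
t_prop = 36000000/300000000 = 0.12 s; RTT = 0.24 s.
Cycle = t_tx + RTT = 0.260435 s.
Utilization = t_tx / cycle = 0.020435/0.260435 = 7.85 %.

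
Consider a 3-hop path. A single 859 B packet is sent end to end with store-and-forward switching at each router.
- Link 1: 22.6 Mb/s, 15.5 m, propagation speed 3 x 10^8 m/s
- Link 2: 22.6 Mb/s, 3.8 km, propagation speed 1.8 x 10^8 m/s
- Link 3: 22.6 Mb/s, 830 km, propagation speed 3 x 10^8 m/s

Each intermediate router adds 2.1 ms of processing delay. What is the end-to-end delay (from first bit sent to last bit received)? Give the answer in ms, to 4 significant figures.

L = 859 × 8 = 6872 bits.
Transmission delay per hop = L/R = 6872/22600000 = 0.304071 ms; 3 hops → 0.912212 ms.
Propagation delays (d/s per hop): 5.16667e-05, 0.0211111, 2.76667 ms; sum = 2.78783 ms.
Processing at 2 router(s): 2 × 2.1 ms = 4.2 ms.
End-to-end = 7.900 ms.

7.900 ms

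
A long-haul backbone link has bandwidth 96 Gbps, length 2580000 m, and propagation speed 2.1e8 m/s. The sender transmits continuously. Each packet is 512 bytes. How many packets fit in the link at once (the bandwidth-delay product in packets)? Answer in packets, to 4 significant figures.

Propagation delay = 2580000 / 210000000 = 0.0122857 s.
BDP = R × t_prop = 96000000000 × 0.0122857 = 1179430000 bits.
In packets of 4096 bits: 287900 packets.

287900 packets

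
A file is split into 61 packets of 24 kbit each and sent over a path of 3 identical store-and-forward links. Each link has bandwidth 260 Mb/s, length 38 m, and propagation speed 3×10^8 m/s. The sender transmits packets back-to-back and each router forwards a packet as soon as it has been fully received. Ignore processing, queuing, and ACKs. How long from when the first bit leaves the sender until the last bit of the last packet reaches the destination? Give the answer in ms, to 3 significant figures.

5.82 ms

Per-hop transmission t_tx = L/R = 24000/260000000 = 0.0923077 ms.
Per-hop propagation t_prop = 38/300000000 = 0.000126667 ms.
Pipeline fill: first packet needs 3·t_tx to clear all hops; remaining 60 packets each add one t_tx.
Total = (3+61-1)·t_tx + 3·t_prop = 63·0.0923077 + 3·0.000126667 = 5.82 ms.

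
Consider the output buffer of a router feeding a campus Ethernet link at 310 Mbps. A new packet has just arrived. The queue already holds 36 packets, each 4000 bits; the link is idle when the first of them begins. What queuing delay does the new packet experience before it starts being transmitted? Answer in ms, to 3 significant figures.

0.465 ms

Each queued packet: L/R = 4000/310000000 = 0.0129032 ms.
36 queued → 0.464516 ms.
Queuing delay = 0.465 ms.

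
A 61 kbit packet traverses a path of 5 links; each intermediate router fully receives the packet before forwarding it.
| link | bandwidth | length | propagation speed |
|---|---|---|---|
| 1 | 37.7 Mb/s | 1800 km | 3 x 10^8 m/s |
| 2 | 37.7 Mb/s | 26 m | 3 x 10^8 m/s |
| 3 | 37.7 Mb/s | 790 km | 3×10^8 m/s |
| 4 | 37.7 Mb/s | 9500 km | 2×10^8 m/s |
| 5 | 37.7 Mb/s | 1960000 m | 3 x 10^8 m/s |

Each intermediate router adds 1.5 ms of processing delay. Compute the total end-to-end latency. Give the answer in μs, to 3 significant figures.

L = 61000 bits.
Transmission delay per hop = L/R = 61000/37700000 = 1618.04 μs; 5 hops → 8090.19 μs.
Propagation delays (d/s per hop): 6000, 0.0866667, 2633.33, 47500, 6533.33 μs; sum = 62666.8 μs.
Processing at 4 router(s): 4 × 1.5 ms = 6000 μs.
End-to-end = 76800 μs.

76800 μs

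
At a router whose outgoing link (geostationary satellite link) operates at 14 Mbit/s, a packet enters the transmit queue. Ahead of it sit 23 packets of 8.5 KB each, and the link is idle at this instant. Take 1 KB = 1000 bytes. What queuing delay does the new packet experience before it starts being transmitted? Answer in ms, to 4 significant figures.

Each queued packet: L/R = 68000/14000000 = 4.85714 ms.
23 queued → 111.714 ms.
Queuing delay = 111.7 ms.

111.7 ms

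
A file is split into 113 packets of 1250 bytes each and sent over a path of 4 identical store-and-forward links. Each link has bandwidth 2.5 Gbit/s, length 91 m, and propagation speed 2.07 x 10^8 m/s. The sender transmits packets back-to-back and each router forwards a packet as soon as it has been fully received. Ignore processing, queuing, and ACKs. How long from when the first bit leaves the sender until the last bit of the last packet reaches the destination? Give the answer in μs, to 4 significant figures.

465.8 μs

Per-hop transmission t_tx = L/R = 10000/2500000000 = 4 μs.
Per-hop propagation t_prop = 91/2.07e+08 = 0.439614 μs.
Pipeline fill: first packet needs 4·t_tx to clear all hops; remaining 112 packets each add one t_tx.
Total = (4+113-1)·t_tx + 4·t_prop = 116·4 + 4·0.439614 = 465.8 μs.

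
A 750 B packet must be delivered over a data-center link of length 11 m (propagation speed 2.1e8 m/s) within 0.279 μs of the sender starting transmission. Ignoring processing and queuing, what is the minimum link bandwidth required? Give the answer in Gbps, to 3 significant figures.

26.5 Gbps

L = 6000 bits.
Propagation delay = 11 / 210000000 = 0.052381 μs.
Transmission budget = 0.279 − 0.052381 = 0.226619 μs.
R ≥ L / t_tx = 6000 bits / 2.26619e-07 s = 26.5 Gbps.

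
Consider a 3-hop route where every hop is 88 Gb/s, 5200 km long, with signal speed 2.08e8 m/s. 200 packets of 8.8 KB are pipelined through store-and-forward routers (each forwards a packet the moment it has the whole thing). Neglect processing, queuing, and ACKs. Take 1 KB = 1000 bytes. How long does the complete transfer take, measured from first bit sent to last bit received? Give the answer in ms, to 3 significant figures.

Per-hop transmission t_tx = L/R = 70400/88000000000 = 0.0008 ms.
Per-hop propagation t_prop = 5200000/208000000 = 25 ms.
Pipeline fill: first packet needs 3·t_tx to clear all hops; remaining 199 packets each add one t_tx.
Total = (3+200-1)·t_tx + 3·t_prop = 202·0.0008 + 3·25 = 75.2 ms.

75.2 ms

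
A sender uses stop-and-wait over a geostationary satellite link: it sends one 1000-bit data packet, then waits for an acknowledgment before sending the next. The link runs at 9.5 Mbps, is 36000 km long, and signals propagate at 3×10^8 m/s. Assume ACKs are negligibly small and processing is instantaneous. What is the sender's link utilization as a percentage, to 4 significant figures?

t_tx = L/R = 1000/9500000 = 0.000105263 s.
t_prop = 36000000/300000000 = 0.12 s; RTT = 0.24 s.
Cycle = t_tx + RTT = 0.240105 s.
Utilization = t_tx / cycle = 0.000105263/0.240105 = 0.04384 %.

0.04384 %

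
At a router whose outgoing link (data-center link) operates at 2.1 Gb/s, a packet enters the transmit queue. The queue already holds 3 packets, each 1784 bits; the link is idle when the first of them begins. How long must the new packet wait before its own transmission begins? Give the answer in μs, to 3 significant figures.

2.55 μs

Each queued packet: L/R = 1784/2100000000 = 0.849524 μs.
3 queued → 2.54857 μs.
Queuing delay = 2.55 μs.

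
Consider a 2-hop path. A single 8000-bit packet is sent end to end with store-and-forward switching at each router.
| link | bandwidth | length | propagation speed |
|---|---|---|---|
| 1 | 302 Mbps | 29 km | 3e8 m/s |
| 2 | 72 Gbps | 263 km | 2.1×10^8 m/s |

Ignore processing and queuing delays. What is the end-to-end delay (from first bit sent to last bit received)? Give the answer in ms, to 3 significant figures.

1.38 ms

Transmission delays (L/R per hop): 0.0264901, 0.000111111 ms; sum = 0.0266012 ms.
Propagation delays (d/s per hop): 0.0966667, 1.25238 ms; sum = 1.34905 ms.
End-to-end = 1.38 ms.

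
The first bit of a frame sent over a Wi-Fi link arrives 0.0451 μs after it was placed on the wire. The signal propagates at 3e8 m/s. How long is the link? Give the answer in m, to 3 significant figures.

d = s × t_prop = 300000000 × 4.51e-08 = 13.5 m.

13.5 m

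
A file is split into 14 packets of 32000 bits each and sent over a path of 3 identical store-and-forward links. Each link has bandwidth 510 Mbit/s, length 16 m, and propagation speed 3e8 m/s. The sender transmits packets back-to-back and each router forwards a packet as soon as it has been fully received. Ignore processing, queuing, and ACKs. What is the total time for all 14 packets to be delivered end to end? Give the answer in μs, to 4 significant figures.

Per-hop transmission t_tx = L/R = 32000/510000000 = 62.7451 μs.
Per-hop propagation t_prop = 16/300000000 = 0.0533333 μs.
Pipeline fill: first packet needs 3·t_tx to clear all hops; remaining 13 packets each add one t_tx.
Total = (3+14-1)·t_tx + 3·t_prop = 16·62.7451 + 3·0.0533333 = 1004 μs.

1004 μs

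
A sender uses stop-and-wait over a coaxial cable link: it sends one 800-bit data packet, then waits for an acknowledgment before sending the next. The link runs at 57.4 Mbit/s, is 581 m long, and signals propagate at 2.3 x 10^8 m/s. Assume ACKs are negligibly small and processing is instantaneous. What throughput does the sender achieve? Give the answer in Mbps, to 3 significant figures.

t_tx = L/R = 800/57400000 = 1.39373e-05 s.
t_prop = 581/2.3e+08 = 2.52609e-06 s; RTT = 5.05217e-06 s.
Cycle = t_tx + RTT = 1.89895e-05 s.
Throughput = L / cycle = 800 / 1.89895e-05 = 42.1 Mbps.

42.1 Mbps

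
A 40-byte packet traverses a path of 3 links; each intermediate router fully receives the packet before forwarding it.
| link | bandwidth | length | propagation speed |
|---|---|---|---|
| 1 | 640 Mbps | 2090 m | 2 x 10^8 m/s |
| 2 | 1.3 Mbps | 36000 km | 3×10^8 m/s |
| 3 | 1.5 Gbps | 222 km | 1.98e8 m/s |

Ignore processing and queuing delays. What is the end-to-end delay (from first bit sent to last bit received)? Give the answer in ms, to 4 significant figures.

L = 40 × 8 = 320 bits.
Transmission delays (L/R per hop): 0.0005, 0.246154, 0.000213333 ms; sum = 0.246867 ms.
Propagation delays (d/s per hop): 0.01045, 120, 1.12121 ms; sum = 121.132 ms.
End-to-end = 121.4 ms.

121.4 ms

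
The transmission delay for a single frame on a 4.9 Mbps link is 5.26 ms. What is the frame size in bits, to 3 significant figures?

L = R × t_tx = 4900000 b/s × 0.00526 s = 25774 bits.

25800 bits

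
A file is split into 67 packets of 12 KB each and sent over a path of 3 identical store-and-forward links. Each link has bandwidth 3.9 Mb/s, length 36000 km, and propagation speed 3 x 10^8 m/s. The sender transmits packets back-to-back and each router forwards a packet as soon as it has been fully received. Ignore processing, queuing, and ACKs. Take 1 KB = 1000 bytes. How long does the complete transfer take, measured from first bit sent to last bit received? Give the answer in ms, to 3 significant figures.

Per-hop transmission t_tx = L/R = 96000/3900000 = 24.6154 ms.
Per-hop propagation t_prop = 36000000/300000000 = 120 ms.
Pipeline fill: first packet needs 3·t_tx to clear all hops; remaining 66 packets each add one t_tx.
Total = (3+67-1)·t_tx + 3·t_prop = 69·24.6154 + 3·120 = 2060 ms.

2060 ms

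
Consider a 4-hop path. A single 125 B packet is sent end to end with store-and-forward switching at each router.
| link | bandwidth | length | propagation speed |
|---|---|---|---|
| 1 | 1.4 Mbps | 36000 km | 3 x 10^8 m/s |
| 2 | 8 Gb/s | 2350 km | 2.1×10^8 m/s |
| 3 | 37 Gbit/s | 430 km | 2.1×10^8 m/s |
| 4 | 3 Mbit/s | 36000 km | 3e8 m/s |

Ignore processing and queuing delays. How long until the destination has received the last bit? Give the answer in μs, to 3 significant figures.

254000 μs

L = 125 × 8 = 1000 bits.
Transmission delays (L/R per hop): 714.286, 0.125, 0.027027, 333.333 μs; sum = 1047.77 μs.
Propagation delays (d/s per hop): 120000, 11190.5, 2047.62, 120000 μs; sum = 253238 μs.
End-to-end = 254000 μs.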